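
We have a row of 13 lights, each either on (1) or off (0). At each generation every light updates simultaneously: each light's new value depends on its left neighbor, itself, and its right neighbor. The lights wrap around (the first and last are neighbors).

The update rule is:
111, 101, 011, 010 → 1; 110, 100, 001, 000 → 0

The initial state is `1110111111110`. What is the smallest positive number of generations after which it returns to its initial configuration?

13

1101111111101
1011111111011
0111111110111
1111111101110
1111111011101
1111110111011
1111101110111
1111011101111
1110111011111
1101110111111
1011101111111
0111011111111
1110111111110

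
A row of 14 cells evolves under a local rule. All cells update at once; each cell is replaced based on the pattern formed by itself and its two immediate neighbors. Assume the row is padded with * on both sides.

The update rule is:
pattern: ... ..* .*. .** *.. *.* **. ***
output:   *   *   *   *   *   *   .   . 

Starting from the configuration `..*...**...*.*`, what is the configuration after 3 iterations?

********.*****

iteration 1: *******.******
iteration 2: .......**.....
iteration 3: ********.*****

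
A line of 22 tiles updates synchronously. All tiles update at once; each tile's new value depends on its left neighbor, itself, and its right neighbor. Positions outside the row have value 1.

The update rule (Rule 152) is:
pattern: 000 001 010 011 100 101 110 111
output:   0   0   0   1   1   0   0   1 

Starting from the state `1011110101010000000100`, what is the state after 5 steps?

step 1: 0011100000001000000010
step 2: 1011010000000100000000
step 3: 0010001000000010000000
step 4: 1001000100000001000000
step 5: 0100100010000000100000

0100100010000000100000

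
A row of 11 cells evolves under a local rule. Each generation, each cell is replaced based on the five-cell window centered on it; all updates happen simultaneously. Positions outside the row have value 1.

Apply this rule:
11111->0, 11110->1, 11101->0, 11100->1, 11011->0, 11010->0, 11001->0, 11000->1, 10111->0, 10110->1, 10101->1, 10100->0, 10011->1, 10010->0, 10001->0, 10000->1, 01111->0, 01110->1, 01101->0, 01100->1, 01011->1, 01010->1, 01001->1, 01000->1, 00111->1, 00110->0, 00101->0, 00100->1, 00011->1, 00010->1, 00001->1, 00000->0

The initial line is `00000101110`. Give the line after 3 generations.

generation 1: 11011010100
generation 2: 10010011011
generation 3: 10011100000

10011100000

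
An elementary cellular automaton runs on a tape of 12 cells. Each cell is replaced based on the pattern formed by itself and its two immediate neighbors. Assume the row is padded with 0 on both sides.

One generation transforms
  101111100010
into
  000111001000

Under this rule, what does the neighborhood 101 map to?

At position 1 the neighborhood is 101; the next row has 0 there.

0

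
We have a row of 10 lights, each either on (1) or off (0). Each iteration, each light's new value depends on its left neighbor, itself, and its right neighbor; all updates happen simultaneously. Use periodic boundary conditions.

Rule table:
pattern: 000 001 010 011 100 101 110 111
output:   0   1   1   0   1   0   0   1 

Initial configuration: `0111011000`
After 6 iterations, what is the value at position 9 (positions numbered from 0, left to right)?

0

1010000100
1011001111
0000110111
1001000010
1111100110
0111011000
position 9 holds 0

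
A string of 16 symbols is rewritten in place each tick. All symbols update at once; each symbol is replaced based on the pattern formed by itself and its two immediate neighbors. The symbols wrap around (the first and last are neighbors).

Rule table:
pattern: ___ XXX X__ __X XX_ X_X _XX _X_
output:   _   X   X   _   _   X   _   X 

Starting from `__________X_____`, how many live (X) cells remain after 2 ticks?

1

__________XX____
____________X___
count of X: 1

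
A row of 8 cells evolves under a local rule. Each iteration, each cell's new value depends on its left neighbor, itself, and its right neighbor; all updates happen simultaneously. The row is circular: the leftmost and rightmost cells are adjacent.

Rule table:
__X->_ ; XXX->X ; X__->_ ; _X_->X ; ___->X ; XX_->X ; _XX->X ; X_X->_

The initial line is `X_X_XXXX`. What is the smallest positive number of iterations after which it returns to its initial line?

iteration 1: X_X_XXXX

1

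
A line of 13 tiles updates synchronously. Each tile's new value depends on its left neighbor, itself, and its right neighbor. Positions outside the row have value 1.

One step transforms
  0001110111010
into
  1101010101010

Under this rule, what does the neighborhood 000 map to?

At position 1 the neighborhood is 000; the next row has 1 there.

1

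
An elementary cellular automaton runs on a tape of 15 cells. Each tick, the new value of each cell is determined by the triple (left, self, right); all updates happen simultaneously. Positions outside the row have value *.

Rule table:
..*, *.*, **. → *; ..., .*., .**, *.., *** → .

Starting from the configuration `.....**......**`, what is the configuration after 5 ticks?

....*.*.....*..
...*.*.....*..*
..*.*.....*..*.
.*.*.....*..*.*
*.*.....*..*.*.

*.*.....*..*.*.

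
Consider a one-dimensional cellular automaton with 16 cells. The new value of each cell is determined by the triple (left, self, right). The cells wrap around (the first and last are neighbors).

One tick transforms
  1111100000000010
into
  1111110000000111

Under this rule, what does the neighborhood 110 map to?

1

At position 4 the neighborhood is 110; the next row has 1 there.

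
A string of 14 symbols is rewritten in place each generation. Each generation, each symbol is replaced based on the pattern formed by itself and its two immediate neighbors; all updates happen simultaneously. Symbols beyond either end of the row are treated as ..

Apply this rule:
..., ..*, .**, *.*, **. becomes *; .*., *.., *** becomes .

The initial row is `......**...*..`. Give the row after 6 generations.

generation 1: ********.**..*
generation 2: *......****.*.
generation 3: ..******..**..
generation 4: ***....*.***.*
generation 5: *.*.***.**.**.
generation 6: .*.**.*******.

.*.**.*******.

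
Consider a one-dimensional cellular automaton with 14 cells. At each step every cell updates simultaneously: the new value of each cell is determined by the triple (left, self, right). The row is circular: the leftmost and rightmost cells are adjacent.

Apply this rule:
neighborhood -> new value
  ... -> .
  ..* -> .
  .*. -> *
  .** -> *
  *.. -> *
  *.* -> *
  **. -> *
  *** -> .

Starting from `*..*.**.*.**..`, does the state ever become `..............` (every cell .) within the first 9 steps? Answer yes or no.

no

step 1: **.**********.
step 2: ****........**
step 3: ...**.......*.
step 4: ...***......**
step 5: *..*.**.....**
step 6: **.*****....*.
step 7: ****...**...**
step 8: ...**..***..*.
step 9: ...***.*.**.**
step 9 is ...***.*.**.**, still not uniform .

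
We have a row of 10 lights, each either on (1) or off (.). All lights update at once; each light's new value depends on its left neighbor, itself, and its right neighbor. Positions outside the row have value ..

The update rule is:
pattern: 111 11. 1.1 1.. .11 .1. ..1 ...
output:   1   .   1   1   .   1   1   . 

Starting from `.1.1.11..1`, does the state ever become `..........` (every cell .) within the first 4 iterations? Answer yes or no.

no

11111..111
.111.11.1.
1.1.1..111
1111111.1.
iteration 4 is 1111111.1., still not uniform .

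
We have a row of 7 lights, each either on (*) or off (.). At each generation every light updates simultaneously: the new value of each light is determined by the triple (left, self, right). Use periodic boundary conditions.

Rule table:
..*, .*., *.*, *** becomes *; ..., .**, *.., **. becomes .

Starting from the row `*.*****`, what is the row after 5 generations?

.*.****
***.**.
.*.*..*
****.**
***.*.*

***.*.*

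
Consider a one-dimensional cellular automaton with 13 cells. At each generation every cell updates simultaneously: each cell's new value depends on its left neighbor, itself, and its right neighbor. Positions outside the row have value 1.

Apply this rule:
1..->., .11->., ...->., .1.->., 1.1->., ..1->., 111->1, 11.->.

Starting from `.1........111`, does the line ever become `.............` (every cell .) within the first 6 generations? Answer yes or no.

yes

...........11
............1
.............
all cells are . at generation 3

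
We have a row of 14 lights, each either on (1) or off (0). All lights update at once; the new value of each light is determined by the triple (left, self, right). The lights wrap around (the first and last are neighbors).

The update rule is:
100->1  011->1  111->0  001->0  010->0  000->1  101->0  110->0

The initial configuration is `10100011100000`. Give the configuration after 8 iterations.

00011010011110
11010001010001
00001100001101
11101011101000
10000010000110
01111001110100
01000101000011
00110000111010

00110000111010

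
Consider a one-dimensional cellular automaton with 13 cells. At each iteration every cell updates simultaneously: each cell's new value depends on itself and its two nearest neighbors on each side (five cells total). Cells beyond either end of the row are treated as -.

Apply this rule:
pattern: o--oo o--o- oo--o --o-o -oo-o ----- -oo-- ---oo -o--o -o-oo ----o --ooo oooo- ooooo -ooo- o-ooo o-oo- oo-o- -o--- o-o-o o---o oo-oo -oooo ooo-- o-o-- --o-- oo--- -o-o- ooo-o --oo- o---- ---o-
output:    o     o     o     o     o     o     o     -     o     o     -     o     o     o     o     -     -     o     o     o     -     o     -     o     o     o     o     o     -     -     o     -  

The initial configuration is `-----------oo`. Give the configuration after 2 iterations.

iteration 1: ooooooooo---o
iteration 2: o-oooooooo--o

o-oooooooo--o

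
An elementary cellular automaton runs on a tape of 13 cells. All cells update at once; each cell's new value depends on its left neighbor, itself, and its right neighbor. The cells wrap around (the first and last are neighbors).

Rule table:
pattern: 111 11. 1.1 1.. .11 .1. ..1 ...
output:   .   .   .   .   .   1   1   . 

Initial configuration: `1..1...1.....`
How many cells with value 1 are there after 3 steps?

step 1: 1.11..11....1
step 2: .....1.....1.
step 3: ....11....11.
count of 1: 4

4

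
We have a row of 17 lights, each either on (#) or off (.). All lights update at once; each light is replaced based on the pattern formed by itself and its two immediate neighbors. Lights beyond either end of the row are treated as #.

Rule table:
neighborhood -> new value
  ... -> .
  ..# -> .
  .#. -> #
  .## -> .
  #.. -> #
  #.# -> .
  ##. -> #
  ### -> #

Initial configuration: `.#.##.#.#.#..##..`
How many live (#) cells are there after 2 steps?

8

.#..#.#.#.##..##.
.##.#.#.#..##..#.
count of #: 8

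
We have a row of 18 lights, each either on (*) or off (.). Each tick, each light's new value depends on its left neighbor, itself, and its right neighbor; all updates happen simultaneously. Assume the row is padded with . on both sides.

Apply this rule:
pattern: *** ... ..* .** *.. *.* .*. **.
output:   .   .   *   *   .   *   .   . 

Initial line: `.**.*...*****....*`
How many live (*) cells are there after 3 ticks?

4

**.*...**.......*.
*.*...**.......*..
.*...**.......*...
count of *: 4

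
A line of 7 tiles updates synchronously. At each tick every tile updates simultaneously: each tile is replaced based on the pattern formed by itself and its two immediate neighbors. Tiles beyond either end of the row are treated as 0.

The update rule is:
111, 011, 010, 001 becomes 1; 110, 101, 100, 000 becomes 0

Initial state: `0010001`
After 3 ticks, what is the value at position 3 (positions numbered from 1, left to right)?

tick 1: 0110011
tick 2: 1100110
tick 3: 1001100
position 3 holds 0

0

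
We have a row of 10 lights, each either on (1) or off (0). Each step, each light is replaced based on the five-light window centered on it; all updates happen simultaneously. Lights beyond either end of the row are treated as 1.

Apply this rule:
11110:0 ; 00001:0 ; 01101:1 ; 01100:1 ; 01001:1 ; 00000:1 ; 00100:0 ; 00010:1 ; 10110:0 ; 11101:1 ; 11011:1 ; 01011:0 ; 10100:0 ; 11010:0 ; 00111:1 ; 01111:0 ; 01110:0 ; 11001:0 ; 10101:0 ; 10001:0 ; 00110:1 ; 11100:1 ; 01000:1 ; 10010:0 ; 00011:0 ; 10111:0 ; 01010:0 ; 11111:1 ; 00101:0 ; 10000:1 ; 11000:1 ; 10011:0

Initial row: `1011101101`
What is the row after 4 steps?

1100110110
0100111011
0010101100
0000000100

0000000100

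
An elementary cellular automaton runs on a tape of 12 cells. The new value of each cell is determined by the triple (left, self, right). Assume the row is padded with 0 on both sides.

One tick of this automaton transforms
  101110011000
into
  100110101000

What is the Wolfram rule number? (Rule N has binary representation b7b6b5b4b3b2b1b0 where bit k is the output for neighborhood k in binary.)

position 3: 111 → 1  (bit 7 = 1)
position 4: 110 → 1  (bit 6 = 1)
position 1: 101 → 0  (bit 5 = 0)
position 5: 100 → 0  (bit 4 = 0)
position 2: 011 → 0  (bit 3 = 0)
position 0: 010 → 1  (bit 2 = 1)
position 6: 001 → 1  (bit 1 = 1)
position 10: 000 → 0  (bit 0 = 0)
bits b7..b0 = 11000110 = 198

198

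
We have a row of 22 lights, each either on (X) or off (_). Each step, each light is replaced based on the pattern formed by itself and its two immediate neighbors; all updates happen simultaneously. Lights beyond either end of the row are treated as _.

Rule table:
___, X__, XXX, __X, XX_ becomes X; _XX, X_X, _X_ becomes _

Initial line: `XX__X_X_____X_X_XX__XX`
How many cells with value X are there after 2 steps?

_XXX___XXXXX_____XXX_X
X_XXXXX_XXXXXXXXX_XX__
count of X: 17

17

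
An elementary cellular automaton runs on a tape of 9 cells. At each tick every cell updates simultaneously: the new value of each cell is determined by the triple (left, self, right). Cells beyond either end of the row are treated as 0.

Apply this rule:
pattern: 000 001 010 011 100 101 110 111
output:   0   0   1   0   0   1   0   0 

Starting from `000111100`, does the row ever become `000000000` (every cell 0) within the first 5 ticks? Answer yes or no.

yes

tick 1: 000000000
all cells are 0 at tick 1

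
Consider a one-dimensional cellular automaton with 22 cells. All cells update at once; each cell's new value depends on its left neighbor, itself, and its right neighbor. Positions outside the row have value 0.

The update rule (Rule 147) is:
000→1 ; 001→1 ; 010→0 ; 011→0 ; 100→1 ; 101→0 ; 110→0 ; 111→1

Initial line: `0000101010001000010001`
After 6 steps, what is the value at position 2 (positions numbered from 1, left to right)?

0

1111000001110111101110
0110111110100011000101
1000011100011100111000
0111101011101011010111
1011000001000000000010
0000111110111111111101
position 2 holds 0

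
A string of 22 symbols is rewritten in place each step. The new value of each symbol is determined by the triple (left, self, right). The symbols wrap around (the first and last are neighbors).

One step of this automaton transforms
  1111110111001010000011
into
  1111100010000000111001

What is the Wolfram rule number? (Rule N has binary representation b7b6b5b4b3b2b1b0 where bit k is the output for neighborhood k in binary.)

position 0: 111 → 1  (bit 7 = 1)
position 5: 110 → 0  (bit 6 = 0)
position 6: 101 → 0  (bit 5 = 0)
position 10: 100 → 0  (bit 4 = 0)
position 7: 011 → 0  (bit 3 = 0)
position 12: 010 → 0  (bit 2 = 0)
position 11: 001 → 0  (bit 1 = 0)
position 16: 000 → 1  (bit 0 = 1)
bits b7..b0 = 10000001 = 129

129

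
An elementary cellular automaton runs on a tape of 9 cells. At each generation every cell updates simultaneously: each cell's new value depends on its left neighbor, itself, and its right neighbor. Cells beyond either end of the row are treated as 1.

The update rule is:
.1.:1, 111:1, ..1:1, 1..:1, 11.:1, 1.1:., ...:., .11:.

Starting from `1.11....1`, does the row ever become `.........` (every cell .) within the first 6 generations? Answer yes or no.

no

1..11..1.
111.1111.
111..111.
11111.11.
11111..1.
11111111.
generation 6 is 11111111., still not uniform .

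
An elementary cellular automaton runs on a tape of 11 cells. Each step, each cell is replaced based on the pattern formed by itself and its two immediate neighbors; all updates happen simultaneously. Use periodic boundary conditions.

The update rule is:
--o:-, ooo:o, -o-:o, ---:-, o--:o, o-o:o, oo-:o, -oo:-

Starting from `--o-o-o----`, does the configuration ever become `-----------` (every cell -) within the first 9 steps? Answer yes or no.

no

step 1: --oooooo---
step 2: ---oooooo--
step 3: ----oooooo-
step 4: -----oooooo
step 5: o-----ooooo
step 6: oo-----oooo
step 7: ooo-----ooo
step 8: oooo-----oo
step 9: ooooo-----o
step 9 is ooooo-----o, still not uniform -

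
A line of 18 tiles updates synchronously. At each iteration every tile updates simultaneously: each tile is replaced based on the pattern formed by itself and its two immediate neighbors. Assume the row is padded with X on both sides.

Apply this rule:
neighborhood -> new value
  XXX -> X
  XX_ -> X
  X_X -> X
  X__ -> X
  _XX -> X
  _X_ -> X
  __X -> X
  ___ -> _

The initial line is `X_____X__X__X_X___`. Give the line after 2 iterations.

iteration 1: XX___XXXXXXXXXXX_X
iteration 2: XXX_XXXXXXXXXXXXXX

XXX_XXXXXXXXXXXXXX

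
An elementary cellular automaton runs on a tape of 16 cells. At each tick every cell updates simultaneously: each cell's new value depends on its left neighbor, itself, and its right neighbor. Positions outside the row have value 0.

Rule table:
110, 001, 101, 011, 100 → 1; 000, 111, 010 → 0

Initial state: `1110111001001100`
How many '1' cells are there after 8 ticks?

9

1011101110111110
0110111011100011
1111101110110111
1000111011111101
0101101110000110
1011111011001111
0110001111111001
1111011000001110
count of 1: 9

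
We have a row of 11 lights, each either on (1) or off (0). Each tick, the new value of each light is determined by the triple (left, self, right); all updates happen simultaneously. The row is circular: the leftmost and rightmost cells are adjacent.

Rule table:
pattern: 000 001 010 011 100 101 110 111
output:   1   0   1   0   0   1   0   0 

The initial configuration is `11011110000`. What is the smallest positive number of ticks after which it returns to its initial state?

33

00100000110
10101110000
11110000110
00000110001
01110000101
10000110111
00110001000
10000101011
00110111100
10001000001
00101011100
10111100001
01000001100
01011100001
11100001101
00001100010
11100001010
00001101111
01100010000
00001010111
01101111000
00010000011
01010111000
01111000011
10000011000
10111000010
11000011011
00011000100
11000010101
00011011110
11000100000
00010101110
11011110000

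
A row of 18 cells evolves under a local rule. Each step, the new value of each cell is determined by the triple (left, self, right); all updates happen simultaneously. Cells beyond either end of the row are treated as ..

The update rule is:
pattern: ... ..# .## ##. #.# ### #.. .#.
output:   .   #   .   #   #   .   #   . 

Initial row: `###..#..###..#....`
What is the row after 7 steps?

..###.##..###.#...
.#..##.###..##.#..
#.##.##..###.##.#.
.#.##.###..##.##.#
#.#.##..###.##.##.
.#.#.###..##.##.##
#.#.#..###.##.##.#

#.#.#..###.##.##.#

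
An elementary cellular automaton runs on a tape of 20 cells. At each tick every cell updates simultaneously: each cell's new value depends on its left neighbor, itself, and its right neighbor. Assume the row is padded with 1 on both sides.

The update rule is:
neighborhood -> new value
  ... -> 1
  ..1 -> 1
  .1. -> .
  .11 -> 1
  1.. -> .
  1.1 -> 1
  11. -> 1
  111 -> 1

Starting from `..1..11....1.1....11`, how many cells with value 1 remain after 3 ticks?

18

.1..111.111.1..11111
1..111111111..111111
1.1111111111.1111111
count of 1: 18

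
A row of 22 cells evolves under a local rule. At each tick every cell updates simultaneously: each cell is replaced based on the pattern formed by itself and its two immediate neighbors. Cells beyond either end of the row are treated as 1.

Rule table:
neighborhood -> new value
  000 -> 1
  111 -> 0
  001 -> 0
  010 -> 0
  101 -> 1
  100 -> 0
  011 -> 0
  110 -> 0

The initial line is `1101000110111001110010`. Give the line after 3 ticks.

tick 1: 0010010001000000000001
tick 2: 0000000100011111111100
tick 3: 0111110001000000000000

0111110001000000000000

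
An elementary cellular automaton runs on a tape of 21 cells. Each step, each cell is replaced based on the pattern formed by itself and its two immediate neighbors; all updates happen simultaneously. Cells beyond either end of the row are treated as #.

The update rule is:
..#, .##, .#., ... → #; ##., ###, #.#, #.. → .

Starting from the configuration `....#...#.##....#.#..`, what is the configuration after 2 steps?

.#....#...#.##....#.#

.####.###.#..####.#.#
.#....#...#.##....#.#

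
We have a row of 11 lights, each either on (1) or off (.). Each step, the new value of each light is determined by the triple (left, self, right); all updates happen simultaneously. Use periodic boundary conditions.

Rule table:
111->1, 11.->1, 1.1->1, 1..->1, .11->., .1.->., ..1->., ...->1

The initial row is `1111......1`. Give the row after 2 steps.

.111111111.

111111111..
.111111111.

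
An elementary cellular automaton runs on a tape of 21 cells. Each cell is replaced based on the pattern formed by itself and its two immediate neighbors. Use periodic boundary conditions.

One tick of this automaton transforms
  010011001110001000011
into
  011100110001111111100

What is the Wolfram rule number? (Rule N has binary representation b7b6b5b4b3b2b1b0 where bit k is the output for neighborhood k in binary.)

position 9: 111 → 0  (bit 7 = 0)
position 5: 110 → 0  (bit 6 = 0)
position 0: 101 → 0  (bit 5 = 0)
position 2: 100 → 1  (bit 4 = 1)
position 4: 011 → 0  (bit 3 = 0)
position 1: 010 → 1  (bit 2 = 1)
position 3: 001 → 1  (bit 1 = 1)
position 12: 000 → 1  (bit 0 = 1)
bits b7..b0 = 00010111 = 23

23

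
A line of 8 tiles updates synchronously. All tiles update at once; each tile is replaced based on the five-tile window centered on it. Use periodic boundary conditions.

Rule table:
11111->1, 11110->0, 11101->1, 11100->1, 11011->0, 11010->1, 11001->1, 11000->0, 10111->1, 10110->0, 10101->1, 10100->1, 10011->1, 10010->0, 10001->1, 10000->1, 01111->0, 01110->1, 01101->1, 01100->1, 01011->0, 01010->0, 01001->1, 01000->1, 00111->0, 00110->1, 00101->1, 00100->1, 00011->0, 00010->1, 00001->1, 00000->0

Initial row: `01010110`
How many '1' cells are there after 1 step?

4

01010011
count of 1: 4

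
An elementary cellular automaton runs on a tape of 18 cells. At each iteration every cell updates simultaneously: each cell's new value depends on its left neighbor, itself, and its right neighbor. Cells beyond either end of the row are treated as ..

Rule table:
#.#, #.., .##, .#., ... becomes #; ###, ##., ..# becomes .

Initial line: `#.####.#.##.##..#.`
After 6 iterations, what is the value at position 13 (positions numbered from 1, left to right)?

iteration 1: ###...####.##.#.##
iteration 2: #..##.#...##.####.
iteration 3: ##.#.####.#.##...#
iteration 4: #.####...####.##.#
iteration 5: ###...##.#...##.##
iteration 6: #..##.#.####.#.##.
position 13 holds .

.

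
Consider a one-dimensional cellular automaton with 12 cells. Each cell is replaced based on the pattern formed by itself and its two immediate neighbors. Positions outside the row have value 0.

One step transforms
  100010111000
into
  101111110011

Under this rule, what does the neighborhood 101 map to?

1

At position 5 the neighborhood is 101; the next row has 1 there.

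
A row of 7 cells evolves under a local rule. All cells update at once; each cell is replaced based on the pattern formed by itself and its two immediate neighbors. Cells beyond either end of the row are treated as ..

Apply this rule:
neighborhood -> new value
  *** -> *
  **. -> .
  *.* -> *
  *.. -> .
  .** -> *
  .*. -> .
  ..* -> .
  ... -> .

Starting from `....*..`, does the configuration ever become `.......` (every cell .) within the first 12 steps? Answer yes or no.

.......
all cells are . at step 1

yes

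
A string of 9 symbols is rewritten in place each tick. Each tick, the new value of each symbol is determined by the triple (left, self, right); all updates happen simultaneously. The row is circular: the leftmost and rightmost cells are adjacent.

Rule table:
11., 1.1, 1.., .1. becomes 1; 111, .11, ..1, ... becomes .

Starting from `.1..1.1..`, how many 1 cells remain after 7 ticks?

4

tick 1: .11.1111.
tick 2: ..11...11
tick 3: 1..11...1
tick 4: 11..11...
tick 5: .11..11..
tick 6: ..11..11.
tick 7: ...11..11
count of 1: 4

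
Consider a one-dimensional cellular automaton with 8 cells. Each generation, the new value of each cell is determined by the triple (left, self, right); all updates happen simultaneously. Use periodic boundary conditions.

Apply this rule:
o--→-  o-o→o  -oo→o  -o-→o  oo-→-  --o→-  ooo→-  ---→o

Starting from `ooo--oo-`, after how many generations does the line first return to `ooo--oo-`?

16

o----o-o
--oo-ooo
--o-oo--
o-ooo--o
-oo----o
oo--oo-o
----o-oo
-oo-ooo-
-o-oo---
-ooo--oo
oo----o-
o--oo-oo
---o-oo-
oo-ooo--
o-oo----
ooo--oo-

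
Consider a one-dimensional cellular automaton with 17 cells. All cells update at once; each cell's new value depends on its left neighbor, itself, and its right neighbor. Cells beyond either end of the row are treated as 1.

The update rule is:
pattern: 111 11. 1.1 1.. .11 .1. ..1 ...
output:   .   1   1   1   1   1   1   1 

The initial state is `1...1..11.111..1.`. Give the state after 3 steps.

11111111111.11111

11111111111.11111
..........111....
11111111111.11111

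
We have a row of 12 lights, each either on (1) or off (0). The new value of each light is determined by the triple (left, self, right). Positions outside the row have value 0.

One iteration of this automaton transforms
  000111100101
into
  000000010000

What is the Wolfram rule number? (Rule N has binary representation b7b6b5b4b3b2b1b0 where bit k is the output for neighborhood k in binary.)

position 4: 111 → 0  (bit 7 = 0)
position 6: 110 → 0  (bit 6 = 0)
position 10: 101 → 0  (bit 5 = 0)
position 7: 100 → 1  (bit 4 = 1)
position 3: 011 → 0  (bit 3 = 0)
position 9: 010 → 0  (bit 2 = 0)
position 2: 001 → 0  (bit 1 = 0)
position 0: 000 → 0  (bit 0 = 0)
bits b7..b0 = 00010000 = 16

16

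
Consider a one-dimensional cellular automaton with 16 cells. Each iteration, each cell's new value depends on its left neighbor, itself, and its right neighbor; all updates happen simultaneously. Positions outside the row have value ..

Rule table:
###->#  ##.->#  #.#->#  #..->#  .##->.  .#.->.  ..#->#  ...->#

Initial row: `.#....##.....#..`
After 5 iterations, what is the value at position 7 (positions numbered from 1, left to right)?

#.####.######.##
.#.####.######.#
#.#.####.######.
.#.#.####.######
#.#.#.####.#####
position 7 holds #

#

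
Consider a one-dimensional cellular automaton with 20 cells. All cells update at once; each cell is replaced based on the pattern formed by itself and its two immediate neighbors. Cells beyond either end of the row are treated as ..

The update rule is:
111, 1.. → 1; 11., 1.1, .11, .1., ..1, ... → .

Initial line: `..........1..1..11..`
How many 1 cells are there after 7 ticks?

1

...........1..1...1.
............1..1...1
.............1..1...
..............1..1..
...............1..1.
................1..1
.................1..
count of 1: 1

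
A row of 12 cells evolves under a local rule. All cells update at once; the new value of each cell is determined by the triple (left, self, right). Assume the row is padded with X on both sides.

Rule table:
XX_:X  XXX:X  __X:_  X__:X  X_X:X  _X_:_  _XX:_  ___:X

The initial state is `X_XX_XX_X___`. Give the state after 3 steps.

XXXX_XX_XX_X

XX_XX_XX_XX_
XXX_XX_XX_XX
XXXX_XX_XX_X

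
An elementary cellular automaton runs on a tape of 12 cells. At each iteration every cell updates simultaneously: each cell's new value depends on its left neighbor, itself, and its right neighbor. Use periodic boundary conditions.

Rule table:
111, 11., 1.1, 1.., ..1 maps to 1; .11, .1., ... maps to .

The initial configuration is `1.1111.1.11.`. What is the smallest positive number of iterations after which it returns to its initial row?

12

.1.1111.1.11
1.1.1111.1.1
11.1.1111.1.
.11.1.1111.1
1.11.1.1111.
.1.11.1.1111
1.1.11.1.111
11.1.11.1.11
111.1.11.1.1
1111.1.11.1.
.1111.1.11.1
1.1111.1.11.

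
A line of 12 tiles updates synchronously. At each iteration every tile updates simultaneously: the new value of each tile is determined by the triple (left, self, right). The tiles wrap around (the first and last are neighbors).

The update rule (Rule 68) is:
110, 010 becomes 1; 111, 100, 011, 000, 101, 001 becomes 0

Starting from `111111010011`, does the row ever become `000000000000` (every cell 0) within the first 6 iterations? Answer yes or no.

iteration 1: 000001010000
iteration 2: 000001010000  (fixed point — unchanged through iteration 6)
iteration 6 is 000001010000, still not uniform 0

no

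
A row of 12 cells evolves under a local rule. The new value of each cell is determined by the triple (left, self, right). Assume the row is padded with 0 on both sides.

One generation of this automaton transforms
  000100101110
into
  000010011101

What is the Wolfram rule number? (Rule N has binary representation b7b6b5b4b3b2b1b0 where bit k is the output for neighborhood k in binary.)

184

position 9: 111 → 1  (bit 7 = 1)
position 10: 110 → 0  (bit 6 = 0)
position 7: 101 → 1  (bit 5 = 1)
position 4: 100 → 1  (bit 4 = 1)
position 8: 011 → 1  (bit 3 = 1)
position 3: 010 → 0  (bit 2 = 0)
position 2: 001 → 0  (bit 1 = 0)
position 0: 000 → 0  (bit 0 = 0)
bits b7..b0 = 10111000 = 184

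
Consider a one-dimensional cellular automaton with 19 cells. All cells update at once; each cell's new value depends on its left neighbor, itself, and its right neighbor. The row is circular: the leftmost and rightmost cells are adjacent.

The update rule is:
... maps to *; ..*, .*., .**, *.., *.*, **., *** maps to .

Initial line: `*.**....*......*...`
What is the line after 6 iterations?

****....*......*...

.....**...****...*.
****....*......*...
.....**...****...*.  (repeats iteration 1; period 2)
iteration 6: ****....*......*...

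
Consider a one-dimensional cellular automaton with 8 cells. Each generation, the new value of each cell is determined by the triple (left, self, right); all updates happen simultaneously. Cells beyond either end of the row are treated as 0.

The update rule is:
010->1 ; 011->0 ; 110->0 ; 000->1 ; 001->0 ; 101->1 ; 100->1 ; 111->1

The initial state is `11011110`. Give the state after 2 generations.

10110011

00101101
10110011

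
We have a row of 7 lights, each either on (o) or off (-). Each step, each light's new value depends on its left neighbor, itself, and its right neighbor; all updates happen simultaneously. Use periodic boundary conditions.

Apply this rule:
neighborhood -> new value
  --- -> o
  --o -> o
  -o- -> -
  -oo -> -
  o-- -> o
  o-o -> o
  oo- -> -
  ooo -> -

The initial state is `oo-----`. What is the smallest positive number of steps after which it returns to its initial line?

--ooooo
oo-----

2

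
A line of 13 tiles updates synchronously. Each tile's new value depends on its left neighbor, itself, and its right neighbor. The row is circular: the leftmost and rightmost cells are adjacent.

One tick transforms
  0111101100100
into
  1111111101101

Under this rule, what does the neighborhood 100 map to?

0

At position 8 the neighborhood is 100; the next row has 0 there.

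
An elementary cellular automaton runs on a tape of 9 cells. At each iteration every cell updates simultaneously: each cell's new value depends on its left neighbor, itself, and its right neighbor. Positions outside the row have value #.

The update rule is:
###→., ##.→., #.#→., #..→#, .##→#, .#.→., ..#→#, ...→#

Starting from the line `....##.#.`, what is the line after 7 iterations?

iteration 1: #####....
iteration 2: .....####
iteration 3: ######...
iteration 4: ......###
iteration 5: #######..
iteration 6: .......##
iteration 7: ########.

########.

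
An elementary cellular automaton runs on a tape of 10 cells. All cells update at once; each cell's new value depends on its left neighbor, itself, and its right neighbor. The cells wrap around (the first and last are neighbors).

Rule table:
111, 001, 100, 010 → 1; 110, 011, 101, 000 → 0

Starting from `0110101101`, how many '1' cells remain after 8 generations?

0000100001
1001110011
0110101101  (repeats generation 0; period 3)
generation 8: 1001110011
count of 1: 6

6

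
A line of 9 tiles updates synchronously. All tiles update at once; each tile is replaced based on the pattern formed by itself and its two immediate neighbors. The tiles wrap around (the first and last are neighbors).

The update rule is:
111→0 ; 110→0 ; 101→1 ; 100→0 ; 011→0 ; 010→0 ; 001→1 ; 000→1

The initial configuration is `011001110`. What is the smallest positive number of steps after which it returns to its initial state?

18

100010000
001100111
010001000
100110011
001000100
110011001
000100010
111001100
000010001
011100110
100001000
001110011
010000100
100111001
001000010
110011100
000100001
011001110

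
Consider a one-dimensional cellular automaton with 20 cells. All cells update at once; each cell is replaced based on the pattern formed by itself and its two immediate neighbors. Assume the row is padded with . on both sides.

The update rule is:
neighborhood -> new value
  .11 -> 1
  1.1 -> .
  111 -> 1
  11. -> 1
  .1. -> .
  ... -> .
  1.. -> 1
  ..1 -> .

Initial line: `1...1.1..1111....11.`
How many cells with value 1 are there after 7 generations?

.1.....1.11111...111
..1......111111..111
...1.....1111111.111
....1....1111111.111
.....1...1111111.111
......1..1111111.111
.......1.1111111.111
count of 1: 11

11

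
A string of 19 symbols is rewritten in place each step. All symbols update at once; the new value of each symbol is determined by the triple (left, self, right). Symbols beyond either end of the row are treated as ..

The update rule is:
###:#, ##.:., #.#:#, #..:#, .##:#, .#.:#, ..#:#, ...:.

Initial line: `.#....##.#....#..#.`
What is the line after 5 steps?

###.###.#######.##.

###..##.###..######
##.###.###.#######.
#.###.###.#######.#
####.###.#######.##
###.###.#######.##.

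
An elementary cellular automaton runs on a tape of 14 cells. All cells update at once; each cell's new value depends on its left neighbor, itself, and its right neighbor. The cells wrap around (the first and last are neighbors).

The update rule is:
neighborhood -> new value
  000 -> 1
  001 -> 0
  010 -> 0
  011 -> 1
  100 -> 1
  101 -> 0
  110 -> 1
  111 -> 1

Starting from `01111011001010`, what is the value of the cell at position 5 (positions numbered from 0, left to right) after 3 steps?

01111011100001
01111011111100
01111011111111
position 5 holds 0

0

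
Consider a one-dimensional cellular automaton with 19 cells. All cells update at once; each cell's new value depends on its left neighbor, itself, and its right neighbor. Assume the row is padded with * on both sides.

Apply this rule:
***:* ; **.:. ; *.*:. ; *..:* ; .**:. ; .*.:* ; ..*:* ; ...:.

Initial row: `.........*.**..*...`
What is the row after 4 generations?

...*.*.***..**.**..

generation 1: *.......**...****.*
generation 2: .*.....*..*.*.**...
generation 3: .**...*****.*...*.*
generation 4: ...*.*.***..**.**..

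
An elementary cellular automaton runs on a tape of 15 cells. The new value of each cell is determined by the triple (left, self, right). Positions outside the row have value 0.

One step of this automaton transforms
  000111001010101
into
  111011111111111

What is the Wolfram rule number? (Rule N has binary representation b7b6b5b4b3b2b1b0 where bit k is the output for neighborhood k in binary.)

247

position 4: 111 → 1  (bit 7 = 1)
position 5: 110 → 1  (bit 6 = 1)
position 9: 101 → 1  (bit 5 = 1)
position 6: 100 → 1  (bit 4 = 1)
position 3: 011 → 0  (bit 3 = 0)
position 8: 010 → 1  (bit 2 = 1)
position 2: 001 → 1  (bit 1 = 1)
position 0: 000 → 1  (bit 0 = 1)
bits b7..b0 = 11110111 = 247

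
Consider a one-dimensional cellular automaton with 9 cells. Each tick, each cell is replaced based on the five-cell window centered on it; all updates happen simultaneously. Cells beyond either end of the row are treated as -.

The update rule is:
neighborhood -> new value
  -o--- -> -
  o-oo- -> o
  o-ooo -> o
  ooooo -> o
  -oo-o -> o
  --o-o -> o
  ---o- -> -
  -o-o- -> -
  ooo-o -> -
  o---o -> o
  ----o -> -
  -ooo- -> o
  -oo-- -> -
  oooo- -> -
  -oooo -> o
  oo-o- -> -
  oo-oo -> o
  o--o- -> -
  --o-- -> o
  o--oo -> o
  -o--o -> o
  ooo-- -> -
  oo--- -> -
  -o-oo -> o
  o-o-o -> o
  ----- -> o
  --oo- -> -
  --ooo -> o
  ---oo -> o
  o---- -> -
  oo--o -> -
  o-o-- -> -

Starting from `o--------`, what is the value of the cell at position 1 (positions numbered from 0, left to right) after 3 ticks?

o

o--oooooo
ooooooo--
ooooo----
position 1 holds o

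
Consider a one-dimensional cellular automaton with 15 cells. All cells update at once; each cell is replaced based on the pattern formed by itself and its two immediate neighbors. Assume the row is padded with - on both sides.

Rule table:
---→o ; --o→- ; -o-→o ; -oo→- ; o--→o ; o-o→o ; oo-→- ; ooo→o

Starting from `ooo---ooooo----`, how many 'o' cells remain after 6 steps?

step 1: -o-oo--ooo-oooo
step 2: -oo--o--o-o-oo-
step 3: ---o-oo-oooo--o
step 4: oo-oo--o-oo-o-o
step 5: --o--o-oo--oooo
step 6: o-oo-oo--o--oo-
count of o: 8

8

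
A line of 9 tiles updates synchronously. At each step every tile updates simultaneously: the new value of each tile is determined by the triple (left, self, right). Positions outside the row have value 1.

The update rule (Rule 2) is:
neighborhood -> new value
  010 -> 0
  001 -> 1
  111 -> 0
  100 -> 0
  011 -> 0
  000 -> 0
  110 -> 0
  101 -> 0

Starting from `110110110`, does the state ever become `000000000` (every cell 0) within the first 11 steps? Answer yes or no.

000000000
all cells are 0 at step 1

yes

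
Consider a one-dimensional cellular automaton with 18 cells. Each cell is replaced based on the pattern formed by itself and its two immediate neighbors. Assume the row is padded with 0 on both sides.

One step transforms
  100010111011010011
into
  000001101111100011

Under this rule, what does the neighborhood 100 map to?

0

At position 1 the neighborhood is 100; the next row has 0 there.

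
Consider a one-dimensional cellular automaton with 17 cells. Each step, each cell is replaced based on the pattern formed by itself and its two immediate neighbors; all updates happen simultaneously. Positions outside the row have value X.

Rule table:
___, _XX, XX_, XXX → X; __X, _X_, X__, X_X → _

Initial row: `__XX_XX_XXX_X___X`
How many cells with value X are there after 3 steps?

__XX_XX_XXX___X_X
__XX_XX_XXX_X___X  (repeats step 0; period 2)
step 3: __XX_XX_XXX___X_X
count of X: 9

9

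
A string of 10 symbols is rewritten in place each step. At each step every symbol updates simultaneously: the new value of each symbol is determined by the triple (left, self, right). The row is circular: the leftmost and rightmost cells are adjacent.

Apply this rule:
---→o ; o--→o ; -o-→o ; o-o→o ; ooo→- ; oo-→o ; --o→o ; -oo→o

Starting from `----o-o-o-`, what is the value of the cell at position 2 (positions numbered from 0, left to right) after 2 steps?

-

step 1: oooooooooo
step 2: ----------
position 2 holds -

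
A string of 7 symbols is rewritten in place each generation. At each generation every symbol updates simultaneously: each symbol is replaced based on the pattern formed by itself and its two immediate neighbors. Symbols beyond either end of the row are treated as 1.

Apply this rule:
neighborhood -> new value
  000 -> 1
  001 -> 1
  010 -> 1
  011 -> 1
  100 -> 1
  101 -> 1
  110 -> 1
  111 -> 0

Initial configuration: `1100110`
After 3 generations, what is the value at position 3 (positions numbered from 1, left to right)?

1

0111111
1100000
0111111
position 3 holds 1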